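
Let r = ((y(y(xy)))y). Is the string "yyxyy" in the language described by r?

yes

Split as yyxy·y: (y(y(xy))) matches yyxy and y matches y.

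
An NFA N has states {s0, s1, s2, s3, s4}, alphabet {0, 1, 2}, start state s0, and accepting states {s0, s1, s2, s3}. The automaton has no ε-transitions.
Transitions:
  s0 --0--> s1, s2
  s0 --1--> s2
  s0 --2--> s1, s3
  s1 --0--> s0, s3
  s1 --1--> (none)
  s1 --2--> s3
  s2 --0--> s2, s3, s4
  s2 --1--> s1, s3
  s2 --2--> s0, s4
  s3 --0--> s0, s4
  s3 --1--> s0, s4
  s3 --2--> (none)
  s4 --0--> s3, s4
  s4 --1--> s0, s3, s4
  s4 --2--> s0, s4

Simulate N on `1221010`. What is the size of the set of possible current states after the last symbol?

5

Start: {s0}
read 1: {s2}
read 2: {s0, s4}
read 2: {s0, s1, s3, s4}
read 1: {s0, s2, s3, s4}
read 0: {s0, s1, s2, s3, s4}
read 1: {s0, s1, s2, s3, s4}
read 0: {s0, s1, s2, s3, s4}
Final reachable set {s0, s1, s2, s3, s4} has 5 states.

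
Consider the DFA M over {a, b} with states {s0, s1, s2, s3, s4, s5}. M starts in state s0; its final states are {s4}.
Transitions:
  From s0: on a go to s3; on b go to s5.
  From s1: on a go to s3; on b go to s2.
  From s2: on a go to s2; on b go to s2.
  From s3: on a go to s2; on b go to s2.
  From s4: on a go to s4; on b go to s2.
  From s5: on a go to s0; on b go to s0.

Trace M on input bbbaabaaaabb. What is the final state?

s2

s0 --b--> s5
s5 --b--> s0
s0 --b--> s5
s5 --a--> s0
s0 --a--> s3
s3 --b--> s2
s2 --a--> s2
s2 --a--> s2
s2 --a--> s2
s2 --a--> s2
s2 --b--> s2
s2 --b--> s2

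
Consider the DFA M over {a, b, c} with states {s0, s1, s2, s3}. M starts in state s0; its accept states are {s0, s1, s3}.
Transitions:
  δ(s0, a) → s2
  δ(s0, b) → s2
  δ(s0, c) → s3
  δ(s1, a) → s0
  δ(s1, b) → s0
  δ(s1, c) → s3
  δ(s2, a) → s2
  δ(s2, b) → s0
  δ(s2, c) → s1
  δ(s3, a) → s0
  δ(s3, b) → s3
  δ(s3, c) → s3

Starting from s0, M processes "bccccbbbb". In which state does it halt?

s3

s0 --b--> s2
s2 --c--> s1
s1 --c--> s3
s3 --c--> s3
s3 --c--> s3
s3 --b--> s3
s3 --b--> s3
s3 --b--> s3
s3 --b--> s3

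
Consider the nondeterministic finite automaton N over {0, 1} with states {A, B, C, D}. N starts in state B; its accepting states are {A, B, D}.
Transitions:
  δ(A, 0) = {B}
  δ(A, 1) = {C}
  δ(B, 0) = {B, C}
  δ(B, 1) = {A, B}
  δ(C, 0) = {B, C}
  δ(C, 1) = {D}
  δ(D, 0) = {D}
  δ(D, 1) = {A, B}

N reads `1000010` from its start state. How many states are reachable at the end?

Start: {B}
read 1: {A, B}
read 0: {B, C}
read 0: {B, C}
read 0: {B, C}
read 0: {B, C}
read 1: {A, B, D}
read 0: {B, C, D}
Final reachable set {B, C, D} has 3 states.

3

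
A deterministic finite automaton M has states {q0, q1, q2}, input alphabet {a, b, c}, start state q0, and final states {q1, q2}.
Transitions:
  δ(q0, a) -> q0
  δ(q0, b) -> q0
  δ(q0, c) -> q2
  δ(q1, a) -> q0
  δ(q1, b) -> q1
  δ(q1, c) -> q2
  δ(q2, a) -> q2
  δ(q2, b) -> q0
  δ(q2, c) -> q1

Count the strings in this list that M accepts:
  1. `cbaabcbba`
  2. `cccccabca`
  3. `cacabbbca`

`cbaabcbba`: rejected
`cccccabca`: accepted
`cacabbbca`: accepted

2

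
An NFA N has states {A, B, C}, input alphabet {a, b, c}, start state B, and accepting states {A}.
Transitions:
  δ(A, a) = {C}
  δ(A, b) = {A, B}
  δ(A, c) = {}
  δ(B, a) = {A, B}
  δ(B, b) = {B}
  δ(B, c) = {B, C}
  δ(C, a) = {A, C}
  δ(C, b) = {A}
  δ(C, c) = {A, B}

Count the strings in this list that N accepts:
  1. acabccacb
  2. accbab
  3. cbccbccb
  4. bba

acabccacb: accepted
accbab: accepted
cbccbccb: accepted
bba: accepted

4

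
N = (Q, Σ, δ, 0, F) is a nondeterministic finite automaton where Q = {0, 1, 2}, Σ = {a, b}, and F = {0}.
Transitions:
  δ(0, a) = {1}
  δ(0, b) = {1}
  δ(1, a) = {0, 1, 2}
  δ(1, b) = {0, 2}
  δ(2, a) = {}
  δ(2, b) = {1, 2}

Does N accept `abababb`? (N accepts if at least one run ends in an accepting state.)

Start: {0}
read a: {1}
read b: {0, 2}
read a: {1}
read b: {0, 2}
read a: {1}
read b: {0, 2}
read b: {1, 2}
Reachable ∩ accepting = {} — empty.

rejected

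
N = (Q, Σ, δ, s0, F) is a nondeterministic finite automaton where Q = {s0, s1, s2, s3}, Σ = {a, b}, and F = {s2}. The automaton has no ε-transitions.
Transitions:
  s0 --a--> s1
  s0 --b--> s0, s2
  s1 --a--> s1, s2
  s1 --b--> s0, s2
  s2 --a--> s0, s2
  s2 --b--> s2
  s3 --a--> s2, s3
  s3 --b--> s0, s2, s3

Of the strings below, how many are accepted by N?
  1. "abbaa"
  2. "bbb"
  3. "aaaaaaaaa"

3

"abbaa": accepted
"bbb": accepted
"aaaaaaaaa": accepted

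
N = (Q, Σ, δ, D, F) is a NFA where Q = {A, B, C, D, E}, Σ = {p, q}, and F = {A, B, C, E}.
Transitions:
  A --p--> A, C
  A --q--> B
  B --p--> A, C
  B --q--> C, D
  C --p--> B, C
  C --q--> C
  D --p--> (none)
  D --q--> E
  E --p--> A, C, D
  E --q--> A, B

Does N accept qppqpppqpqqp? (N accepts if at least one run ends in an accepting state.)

accepted

Start: {D}
read q: {E}
read p: {A, C, D}
read p: {A, B, C}
read q: {B, C, D}
read p: {A, B, C}
read p: {A, B, C}
read p: {A, B, C}
read q: {B, C, D}
read p: {A, B, C}
read q: {B, C, D}
read q: {C, D, E}
read p: {A, B, C, D}
Reachable ∩ accepting = {A, B, C} — nonempty.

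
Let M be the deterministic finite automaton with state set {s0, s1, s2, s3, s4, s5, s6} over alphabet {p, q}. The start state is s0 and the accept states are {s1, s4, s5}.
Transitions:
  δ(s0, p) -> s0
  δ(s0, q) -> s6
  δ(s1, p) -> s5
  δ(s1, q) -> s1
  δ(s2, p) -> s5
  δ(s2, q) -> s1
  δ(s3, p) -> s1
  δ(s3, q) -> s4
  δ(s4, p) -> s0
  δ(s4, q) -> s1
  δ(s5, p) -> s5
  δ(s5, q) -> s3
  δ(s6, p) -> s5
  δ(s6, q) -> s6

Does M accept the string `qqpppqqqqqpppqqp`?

rejected

s0 --q--> s6
s6 --q--> s6
s6 --p--> s5
s5 --p--> s5
s5 --p--> s5
s5 --q--> s3
s3 --q--> s4
s4 --q--> s1
s1 --q--> s1
s1 --q--> s1
s1 --p--> s5
s5 --p--> s5
s5 --p--> s5
s5 --q--> s3
s3 --q--> s4
s4 --p--> s0
End in state s0, which is not an accepting state.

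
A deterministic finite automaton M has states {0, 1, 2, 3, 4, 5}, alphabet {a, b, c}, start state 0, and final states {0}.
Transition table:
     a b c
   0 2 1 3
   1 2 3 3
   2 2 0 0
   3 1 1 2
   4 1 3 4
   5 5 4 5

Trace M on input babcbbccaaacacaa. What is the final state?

2

0 --b--> 1
1 --a--> 2
2 --b--> 0
0 --c--> 3
3 --b--> 1
1 --b--> 3
3 --c--> 2
2 --c--> 0
0 --a--> 2
2 --a--> 2
2 --a--> 2
2 --c--> 0
0 --a--> 2
2 --c--> 0
0 --a--> 2
2 --a--> 2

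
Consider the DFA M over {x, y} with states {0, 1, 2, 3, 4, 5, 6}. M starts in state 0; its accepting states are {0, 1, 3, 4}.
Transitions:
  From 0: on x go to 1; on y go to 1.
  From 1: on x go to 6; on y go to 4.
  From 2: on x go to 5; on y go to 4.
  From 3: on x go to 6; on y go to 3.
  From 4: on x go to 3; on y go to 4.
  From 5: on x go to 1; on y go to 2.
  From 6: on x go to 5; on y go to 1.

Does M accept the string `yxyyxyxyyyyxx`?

0 --y--> 1
1 --x--> 6
6 --y--> 1
1 --y--> 4
4 --x--> 3
3 --y--> 3
3 --x--> 6
6 --y--> 1
1 --y--> 4
4 --y--> 4
4 --y--> 4
4 --x--> 3
3 --x--> 6
End in state 6, which is not an accepting state.

rejected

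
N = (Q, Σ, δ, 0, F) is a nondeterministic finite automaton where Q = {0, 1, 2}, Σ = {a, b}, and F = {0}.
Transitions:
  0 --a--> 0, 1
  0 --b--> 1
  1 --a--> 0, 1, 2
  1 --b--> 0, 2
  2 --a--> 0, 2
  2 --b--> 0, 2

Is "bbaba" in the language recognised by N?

Start: {0}
read b: {1}
read b: {0, 2}
read a: {0, 1, 2}
read b: {0, 1, 2}
read a: {0, 1, 2}
Reachable ∩ accepting = {0} — nonempty.

accepted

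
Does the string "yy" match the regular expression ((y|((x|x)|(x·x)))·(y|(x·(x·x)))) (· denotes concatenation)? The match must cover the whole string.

yes

Split as y·y: (y|((x|x)|(x·x))) matches y and (y|(x·(x·x))) matches y.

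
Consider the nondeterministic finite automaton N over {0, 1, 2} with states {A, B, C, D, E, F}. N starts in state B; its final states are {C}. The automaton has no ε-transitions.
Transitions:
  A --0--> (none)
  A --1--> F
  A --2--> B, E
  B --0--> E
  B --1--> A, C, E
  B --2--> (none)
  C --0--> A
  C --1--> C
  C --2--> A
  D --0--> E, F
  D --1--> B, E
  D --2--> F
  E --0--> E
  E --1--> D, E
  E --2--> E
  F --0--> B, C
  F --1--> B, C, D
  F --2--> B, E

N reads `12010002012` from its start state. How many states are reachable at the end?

Start: {B}
read 1: {A, C, E}
read 2: {A, B, E}
read 0: {E}
read 1: {D, E}
read 0: {E, F}
read 0: {B, C, E}
read 0: {A, E}
read 2: {B, E}
read 0: {E}
read 1: {D, E}
read 2: {E, F}
Final reachable set {E, F} has 2 states.

2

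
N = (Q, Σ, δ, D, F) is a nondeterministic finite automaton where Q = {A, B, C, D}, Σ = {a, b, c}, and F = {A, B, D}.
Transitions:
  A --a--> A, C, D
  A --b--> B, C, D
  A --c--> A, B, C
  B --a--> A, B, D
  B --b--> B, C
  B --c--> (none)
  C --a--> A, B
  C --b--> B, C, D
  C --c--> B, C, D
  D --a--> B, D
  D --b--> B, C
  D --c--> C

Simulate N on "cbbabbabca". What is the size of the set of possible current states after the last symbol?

Start: {D}
read c: {C}
read b: {B, C, D}
read b: {B, C, D}
read a: {A, B, D}
read b: {B, C, D}
read b: {B, C, D}
read a: {A, B, D}
read b: {B, C, D}
read c: {B, C, D}
read a: {A, B, D}
Final reachable set {A, B, D} has 3 states.

3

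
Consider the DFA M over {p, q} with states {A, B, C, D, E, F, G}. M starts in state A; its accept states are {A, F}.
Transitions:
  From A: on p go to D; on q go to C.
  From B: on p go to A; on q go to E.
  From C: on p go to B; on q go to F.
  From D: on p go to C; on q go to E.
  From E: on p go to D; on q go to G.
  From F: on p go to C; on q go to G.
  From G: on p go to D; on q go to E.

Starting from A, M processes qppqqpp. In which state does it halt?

B

A --q--> C
C --p--> B
B --p--> A
A --q--> C
C --q--> F
F --p--> C
C --p--> B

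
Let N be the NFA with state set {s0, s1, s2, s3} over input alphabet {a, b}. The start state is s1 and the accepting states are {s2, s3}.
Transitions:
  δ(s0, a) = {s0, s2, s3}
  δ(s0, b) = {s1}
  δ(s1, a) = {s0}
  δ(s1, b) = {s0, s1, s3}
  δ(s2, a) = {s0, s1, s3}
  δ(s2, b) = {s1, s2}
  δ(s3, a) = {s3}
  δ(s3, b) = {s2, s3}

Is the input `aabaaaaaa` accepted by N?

Start: {s1}
read a: {s0}
read a: {s0, s2, s3}
read b: {s1, s2, s3}
read a: {s0, s1, s3}
read a: {s0, s2, s3}
read a: {s0, s1, s2, s3}
read a: {s0, s1, s2, s3}
read a: {s0, s1, s2, s3}
read a: {s0, s1, s2, s3}
Reachable ∩ accepting = {s2, s3} — nonempty.

accepted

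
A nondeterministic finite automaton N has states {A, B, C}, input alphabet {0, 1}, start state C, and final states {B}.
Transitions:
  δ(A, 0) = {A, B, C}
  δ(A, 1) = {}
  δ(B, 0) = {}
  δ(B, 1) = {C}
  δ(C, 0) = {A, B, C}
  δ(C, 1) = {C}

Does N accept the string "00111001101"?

Start: {C}
read 0: {A, B, C}
read 0: {A, B, C}
read 1: {C}
read 1: {C}
read 1: {C}
read 0: {A, B, C}
read 0: {A, B, C}
read 1: {C}
read 1: {C}
read 0: {A, B, C}
read 1: {C}
Reachable ∩ accepting = {} — empty.

rejected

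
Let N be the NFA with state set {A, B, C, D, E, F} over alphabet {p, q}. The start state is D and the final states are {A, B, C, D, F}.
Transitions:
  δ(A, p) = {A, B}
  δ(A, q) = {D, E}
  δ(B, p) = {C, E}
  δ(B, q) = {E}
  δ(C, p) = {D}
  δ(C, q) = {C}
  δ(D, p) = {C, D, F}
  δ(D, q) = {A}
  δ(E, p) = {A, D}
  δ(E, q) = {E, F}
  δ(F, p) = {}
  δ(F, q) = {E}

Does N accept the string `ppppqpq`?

Start: {D}
read p: {C, D, F}
read p: {C, D, F}
read p: {C, D, F}
read p: {C, D, F}
read q: {A, C, E}
read p: {A, B, D}
read q: {A, D, E}
Reachable ∩ accepting = {A, D} — nonempty.

accepted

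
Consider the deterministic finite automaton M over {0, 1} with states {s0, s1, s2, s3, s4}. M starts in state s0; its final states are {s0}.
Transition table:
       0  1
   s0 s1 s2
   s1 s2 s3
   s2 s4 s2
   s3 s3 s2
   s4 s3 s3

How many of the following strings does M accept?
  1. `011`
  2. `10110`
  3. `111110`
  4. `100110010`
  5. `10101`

0

`011`: rejected
`10110`: rejected
`111110`: rejected
`100110010`: rejected
`10101`: rejected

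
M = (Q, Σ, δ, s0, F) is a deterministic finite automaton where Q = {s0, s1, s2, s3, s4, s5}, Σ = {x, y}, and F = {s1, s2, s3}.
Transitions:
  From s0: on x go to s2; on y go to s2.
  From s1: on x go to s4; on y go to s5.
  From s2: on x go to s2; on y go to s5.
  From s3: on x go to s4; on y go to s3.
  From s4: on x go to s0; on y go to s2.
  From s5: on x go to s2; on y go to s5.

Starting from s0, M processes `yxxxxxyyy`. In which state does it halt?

s5

s0 --y--> s2
s2 --x--> s2
s2 --x--> s2
s2 --x--> s2
s2 --x--> s2
s2 --x--> s2
s2 --y--> s5
s5 --y--> s5
s5 --y--> s5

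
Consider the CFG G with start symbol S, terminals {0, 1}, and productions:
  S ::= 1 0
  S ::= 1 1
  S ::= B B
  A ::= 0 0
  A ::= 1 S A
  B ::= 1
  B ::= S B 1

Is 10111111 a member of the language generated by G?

S ⇒ BB ⇒ SB1B ⇒ 10B1B ⇒ 10SB11B ⇒ 10BBB11B ⇒ 101BB11B ⇒ 1011B11B ⇒ 1011111B ⇒ 10111111

yes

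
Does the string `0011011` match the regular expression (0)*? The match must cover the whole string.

0011011 cannot be split into zero or more pieces each matching 0.

no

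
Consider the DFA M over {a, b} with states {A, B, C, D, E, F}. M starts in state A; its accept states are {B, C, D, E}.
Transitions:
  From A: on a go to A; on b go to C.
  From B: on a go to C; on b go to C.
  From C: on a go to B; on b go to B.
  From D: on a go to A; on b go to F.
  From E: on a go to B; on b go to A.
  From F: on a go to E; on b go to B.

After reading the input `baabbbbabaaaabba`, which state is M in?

B

A --b--> C
C --a--> B
B --a--> C
C --b--> B
B --b--> C
C --b--> B
B --b--> C
C --a--> B
B --b--> C
C --a--> B
B --a--> C
C --a--> B
B --a--> C
C --b--> B
B --b--> C
C --a--> B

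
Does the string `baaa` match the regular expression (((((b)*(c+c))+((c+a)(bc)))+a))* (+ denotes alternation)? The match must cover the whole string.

no

baaa cannot be split into zero or more pieces each matching ((((b)*(c+c))+((c+a)(bc)))+a).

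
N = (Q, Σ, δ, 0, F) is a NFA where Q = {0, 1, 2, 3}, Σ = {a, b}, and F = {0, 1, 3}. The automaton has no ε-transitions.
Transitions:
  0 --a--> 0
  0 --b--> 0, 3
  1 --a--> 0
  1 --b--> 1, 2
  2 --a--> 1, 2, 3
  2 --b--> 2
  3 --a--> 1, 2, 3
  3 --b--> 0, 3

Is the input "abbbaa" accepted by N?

Start: {0}
read a: {0}
read b: {0, 3}
read b: {0, 3}
read b: {0, 3}
read a: {0, 1, 2, 3}
read a: {0, 1, 2, 3}
Reachable ∩ accepting = {0, 1, 3} — nonempty.

accepted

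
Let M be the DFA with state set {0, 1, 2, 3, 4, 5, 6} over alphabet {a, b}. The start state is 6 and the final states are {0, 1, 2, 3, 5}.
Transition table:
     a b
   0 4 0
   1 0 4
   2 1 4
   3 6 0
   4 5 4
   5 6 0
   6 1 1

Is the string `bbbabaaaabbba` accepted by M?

accepted

6 --b--> 1
1 --b--> 4
4 --b--> 4
4 --a--> 5
5 --b--> 0
0 --a--> 4
4 --a--> 5
5 --a--> 6
6 --a--> 1
1 --b--> 4
4 --b--> 4
4 --b--> 4
4 --a--> 5
End in state 5, which is an accepting state.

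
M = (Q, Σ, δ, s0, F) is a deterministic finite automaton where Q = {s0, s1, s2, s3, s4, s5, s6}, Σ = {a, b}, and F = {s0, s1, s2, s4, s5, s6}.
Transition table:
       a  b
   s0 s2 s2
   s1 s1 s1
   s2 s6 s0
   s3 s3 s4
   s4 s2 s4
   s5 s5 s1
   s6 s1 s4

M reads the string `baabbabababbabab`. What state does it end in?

s0 --b--> s2
s2 --a--> s6
s6 --a--> s1
s1 --b--> s1
s1 --b--> s1
s1 --a--> s1
s1 --b--> s1
s1 --a--> s1
s1 --b--> s1
s1 --a--> s1
s1 --b--> s1
s1 --b--> s1
s1 --a--> s1
s1 --b--> s1
s1 --a--> s1
s1 --b--> s1

s1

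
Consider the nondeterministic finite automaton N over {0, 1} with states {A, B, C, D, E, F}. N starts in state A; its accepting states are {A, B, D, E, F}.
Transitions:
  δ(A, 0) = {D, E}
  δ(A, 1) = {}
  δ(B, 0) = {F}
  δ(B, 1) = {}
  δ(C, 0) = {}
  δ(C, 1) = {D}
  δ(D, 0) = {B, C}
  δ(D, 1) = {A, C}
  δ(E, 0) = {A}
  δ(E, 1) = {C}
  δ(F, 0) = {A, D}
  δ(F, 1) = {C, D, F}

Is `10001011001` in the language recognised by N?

Start: {A}
read 1: {}
The reachable set is empty and stays empty for the remaining 10 symbols.
Reachable ∩ accepting = {} — empty.

rejected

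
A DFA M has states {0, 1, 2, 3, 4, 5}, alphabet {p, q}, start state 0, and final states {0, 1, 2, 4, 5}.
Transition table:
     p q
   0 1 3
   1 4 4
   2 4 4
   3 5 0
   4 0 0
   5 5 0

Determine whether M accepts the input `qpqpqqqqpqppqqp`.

accepted

0 --q--> 3
3 --p--> 5
5 --q--> 0
0 --p--> 1
1 --q--> 4
4 --q--> 0
0 --q--> 3
3 --q--> 0
0 --p--> 1
1 --q--> 4
4 --p--> 0
0 --p--> 1
1 --q--> 4
4 --q--> 0
0 --p--> 1
End in state 1, which is an accepting state.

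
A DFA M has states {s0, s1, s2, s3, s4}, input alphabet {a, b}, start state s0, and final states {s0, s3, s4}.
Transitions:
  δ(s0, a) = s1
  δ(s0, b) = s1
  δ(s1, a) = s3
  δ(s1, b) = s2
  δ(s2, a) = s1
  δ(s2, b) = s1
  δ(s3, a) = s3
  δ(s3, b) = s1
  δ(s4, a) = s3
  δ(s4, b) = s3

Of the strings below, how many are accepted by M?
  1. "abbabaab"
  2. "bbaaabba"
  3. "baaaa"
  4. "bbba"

2

"abbabaab": rejected
"bbaaabba": rejected
"baaaa": accepted
"bbba": accepted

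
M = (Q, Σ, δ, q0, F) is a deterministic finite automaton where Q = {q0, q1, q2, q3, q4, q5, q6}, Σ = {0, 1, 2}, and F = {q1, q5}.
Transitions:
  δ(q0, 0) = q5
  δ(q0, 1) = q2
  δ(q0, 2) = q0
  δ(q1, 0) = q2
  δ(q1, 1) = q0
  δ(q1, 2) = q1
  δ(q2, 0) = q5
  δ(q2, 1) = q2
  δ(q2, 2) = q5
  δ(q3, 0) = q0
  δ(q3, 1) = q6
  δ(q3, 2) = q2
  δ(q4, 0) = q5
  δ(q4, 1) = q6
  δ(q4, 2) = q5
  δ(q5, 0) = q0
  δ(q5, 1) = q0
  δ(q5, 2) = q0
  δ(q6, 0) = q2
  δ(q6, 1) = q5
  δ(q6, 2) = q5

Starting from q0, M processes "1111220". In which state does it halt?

q0 --1--> q2
q2 --1--> q2
q2 --1--> q2
q2 --1--> q2
q2 --2--> q5
q5 --2--> q0
q0 --0--> q5

q5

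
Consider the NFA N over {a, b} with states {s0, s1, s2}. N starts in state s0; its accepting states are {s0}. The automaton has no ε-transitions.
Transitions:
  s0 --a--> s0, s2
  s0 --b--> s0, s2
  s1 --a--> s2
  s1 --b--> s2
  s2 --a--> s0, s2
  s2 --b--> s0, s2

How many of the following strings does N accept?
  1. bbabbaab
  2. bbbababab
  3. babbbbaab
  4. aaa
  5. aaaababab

bbabbaab: accepted
bbbababab: accepted
babbbbaab: accepted
aaa: accepted
aaaababab: accepted

5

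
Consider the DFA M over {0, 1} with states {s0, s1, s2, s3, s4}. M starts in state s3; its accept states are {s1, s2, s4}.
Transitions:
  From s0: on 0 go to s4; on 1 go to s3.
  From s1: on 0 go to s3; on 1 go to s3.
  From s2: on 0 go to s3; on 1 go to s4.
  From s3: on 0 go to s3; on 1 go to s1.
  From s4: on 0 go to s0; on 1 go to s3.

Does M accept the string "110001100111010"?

s3 --1--> s1
s1 --1--> s3
s3 --0--> s3
s3 --0--> s3
s3 --0--> s3
s3 --1--> s1
s1 --1--> s3
s3 --0--> s3
s3 --0--> s3
s3 --1--> s1
s1 --1--> s3
s3 --1--> s1
s1 --0--> s3
s3 --1--> s1
s1 --0--> s3
End in state s3, which is not an accepting state.

rejected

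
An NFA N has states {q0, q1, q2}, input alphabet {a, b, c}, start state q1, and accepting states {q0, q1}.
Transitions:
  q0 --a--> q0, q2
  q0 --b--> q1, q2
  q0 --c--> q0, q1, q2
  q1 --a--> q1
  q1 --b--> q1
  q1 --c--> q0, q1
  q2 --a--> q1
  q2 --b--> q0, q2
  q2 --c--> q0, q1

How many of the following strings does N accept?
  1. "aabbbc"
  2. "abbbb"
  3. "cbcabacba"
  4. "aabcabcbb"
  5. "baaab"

"aabbbc": accepted
"abbbb": accepted
"cbcabacba": accepted
"aabcabcbb": accepted
"baaab": accepted

5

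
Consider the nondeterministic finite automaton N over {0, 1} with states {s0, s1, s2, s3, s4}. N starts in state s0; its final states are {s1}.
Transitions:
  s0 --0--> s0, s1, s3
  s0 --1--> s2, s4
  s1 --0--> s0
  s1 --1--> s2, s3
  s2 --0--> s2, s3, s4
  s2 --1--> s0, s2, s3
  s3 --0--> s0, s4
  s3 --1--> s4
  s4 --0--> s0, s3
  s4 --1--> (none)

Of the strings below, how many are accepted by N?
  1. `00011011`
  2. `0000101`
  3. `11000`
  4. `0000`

2

`00011011`: rejected
`0000101`: rejected
`11000`: accepted
`0000`: accepted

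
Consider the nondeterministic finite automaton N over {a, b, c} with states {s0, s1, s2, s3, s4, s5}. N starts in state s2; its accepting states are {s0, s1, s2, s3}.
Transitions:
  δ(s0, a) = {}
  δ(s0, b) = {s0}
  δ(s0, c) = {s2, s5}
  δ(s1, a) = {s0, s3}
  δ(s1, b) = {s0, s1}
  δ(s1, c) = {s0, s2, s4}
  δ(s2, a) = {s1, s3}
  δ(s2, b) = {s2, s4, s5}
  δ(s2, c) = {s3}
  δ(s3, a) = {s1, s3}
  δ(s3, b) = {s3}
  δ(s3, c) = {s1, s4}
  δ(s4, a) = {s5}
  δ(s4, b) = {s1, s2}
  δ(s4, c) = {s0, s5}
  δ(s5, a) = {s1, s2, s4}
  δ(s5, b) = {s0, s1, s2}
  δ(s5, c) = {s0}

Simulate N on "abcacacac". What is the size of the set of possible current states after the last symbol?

Start: {s2}
read a: {s1, s3}
read b: {s0, s1, s3}
read c: {s0, s1, s2, s4, s5}
read a: {s0, s1, s2, s3, s4, s5}
read c: {s0, s1, s2, s3, s4, s5}
read a: {s0, s1, s2, s3, s4, s5}
read c: {s0, s1, s2, s3, s4, s5}
read a: {s0, s1, s2, s3, s4, s5}
read c: {s0, s1, s2, s3, s4, s5}
Final reachable set {s0, s1, s2, s3, s4, s5} has 6 states.

6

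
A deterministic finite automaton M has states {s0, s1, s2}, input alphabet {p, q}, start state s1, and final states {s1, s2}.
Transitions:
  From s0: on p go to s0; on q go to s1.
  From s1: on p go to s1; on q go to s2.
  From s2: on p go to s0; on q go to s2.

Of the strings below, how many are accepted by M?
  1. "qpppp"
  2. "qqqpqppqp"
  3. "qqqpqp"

1

"qpppp": rejected
"qqqpqppqp": rejected
"qqqpqp": accepted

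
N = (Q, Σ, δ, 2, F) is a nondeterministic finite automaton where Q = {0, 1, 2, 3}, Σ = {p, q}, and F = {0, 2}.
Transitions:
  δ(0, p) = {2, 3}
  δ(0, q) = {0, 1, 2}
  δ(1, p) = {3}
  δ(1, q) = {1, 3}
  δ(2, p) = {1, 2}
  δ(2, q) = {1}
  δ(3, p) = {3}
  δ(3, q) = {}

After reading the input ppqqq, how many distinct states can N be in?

2

Start: {2}
read p: {1, 2}
read p: {1, 2, 3}
read q: {1, 3}
read q: {1, 3}
read q: {1, 3}
Final reachable set {1, 3} has 2 states.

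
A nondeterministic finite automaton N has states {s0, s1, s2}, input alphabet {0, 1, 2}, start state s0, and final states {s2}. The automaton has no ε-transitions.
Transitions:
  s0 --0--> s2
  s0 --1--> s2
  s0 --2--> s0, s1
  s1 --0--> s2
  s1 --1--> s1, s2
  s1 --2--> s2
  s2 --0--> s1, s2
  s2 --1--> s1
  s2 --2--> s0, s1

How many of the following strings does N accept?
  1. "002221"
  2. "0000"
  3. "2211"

"002221": accepted
"0000": accepted
"2211": accepted

3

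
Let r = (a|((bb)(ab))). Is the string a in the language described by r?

yes

The left alternative a matches a.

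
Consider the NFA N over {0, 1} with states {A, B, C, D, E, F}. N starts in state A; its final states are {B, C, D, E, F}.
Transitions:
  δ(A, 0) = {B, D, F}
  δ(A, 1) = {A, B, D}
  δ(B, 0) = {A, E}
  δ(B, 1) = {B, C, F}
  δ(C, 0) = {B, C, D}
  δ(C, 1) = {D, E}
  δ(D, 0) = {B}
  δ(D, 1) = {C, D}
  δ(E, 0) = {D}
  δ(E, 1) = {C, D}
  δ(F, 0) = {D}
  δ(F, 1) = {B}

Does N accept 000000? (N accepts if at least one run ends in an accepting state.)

accepted

Start: {A}
read 0: {B, D, F}
read 0: {A, B, D, E}
read 0: {A, B, D, E, F}
read 0: {A, B, D, E, F}
read 0: {A, B, D, E, F}
read 0: {A, B, D, E, F}
Reachable ∩ accepting = {B, D, E, F} — nonempty.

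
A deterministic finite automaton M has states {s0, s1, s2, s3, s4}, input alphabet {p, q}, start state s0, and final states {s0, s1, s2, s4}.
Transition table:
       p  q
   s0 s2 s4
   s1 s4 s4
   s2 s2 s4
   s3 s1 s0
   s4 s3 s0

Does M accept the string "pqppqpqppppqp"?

rejected

s0 --p--> s2
s2 --q--> s4
s4 --p--> s3
s3 --p--> s1
s1 --q--> s4
s4 --p--> s3
s3 --q--> s0
s0 --p--> s2
s2 --p--> s2
s2 --p--> s2
s2 --p--> s2
s2 --q--> s4
s4 --p--> s3
End in state s3, which is not an accepting state.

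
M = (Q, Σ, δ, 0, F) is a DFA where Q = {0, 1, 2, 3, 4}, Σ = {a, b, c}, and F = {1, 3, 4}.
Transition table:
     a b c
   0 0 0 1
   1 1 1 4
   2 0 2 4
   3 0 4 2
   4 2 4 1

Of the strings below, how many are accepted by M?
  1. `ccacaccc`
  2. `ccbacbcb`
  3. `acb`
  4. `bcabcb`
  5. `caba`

`ccacaccc`: accepted
`ccbacbcb`: accepted
`acb`: accepted
`bcabcb`: accepted
`caba`: accepted

5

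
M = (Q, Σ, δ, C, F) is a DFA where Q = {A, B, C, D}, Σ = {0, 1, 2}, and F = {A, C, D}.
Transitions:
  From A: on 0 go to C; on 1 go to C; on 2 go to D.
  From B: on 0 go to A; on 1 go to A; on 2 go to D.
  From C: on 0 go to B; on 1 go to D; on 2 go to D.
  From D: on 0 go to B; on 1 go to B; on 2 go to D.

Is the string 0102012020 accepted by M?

C --0--> B
B --1--> A
A --0--> C
C --2--> D
D --0--> B
B --1--> A
A --2--> D
D --0--> B
B --2--> D
D --0--> B
End in state B, which is not an accepting state.

rejected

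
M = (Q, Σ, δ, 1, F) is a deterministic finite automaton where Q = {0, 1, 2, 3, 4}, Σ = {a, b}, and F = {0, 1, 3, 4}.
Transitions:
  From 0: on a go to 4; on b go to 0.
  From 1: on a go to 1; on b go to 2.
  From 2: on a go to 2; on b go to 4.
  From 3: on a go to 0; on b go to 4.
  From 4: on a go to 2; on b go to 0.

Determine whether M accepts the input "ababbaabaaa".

1 --a--> 1
1 --b--> 2
2 --a--> 2
2 --b--> 4
4 --b--> 0
0 --a--> 4
4 --a--> 2
2 --b--> 4
4 --a--> 2
2 --a--> 2
2 --a--> 2
End in state 2, which is not an accepting state.

rejected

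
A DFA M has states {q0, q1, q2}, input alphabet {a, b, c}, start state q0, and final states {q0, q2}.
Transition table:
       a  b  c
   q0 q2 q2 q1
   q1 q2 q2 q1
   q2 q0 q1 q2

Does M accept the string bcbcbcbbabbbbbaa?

q0 --b--> q2
q2 --c--> q2
q2 --b--> q1
q1 --c--> q1
q1 --b--> q2
q2 --c--> q2
q2 --b--> q1
q1 --b--> q2
q2 --a--> q0
q0 --b--> q2
q2 --b--> q1
q1 --b--> q2
q2 --b--> q1
q1 --b--> q2
q2 --a--> q0
q0 --a--> q2
End in state q2, which is an accepting state.

accepted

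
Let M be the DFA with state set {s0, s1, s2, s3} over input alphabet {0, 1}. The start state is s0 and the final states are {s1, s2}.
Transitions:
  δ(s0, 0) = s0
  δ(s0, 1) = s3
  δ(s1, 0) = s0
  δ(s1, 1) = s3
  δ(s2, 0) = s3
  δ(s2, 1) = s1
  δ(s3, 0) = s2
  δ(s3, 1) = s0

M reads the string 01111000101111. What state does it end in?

s0 --0--> s0
s0 --1--> s3
s3 --1--> s0
s0 --1--> s3
s3 --1--> s0
s0 --0--> s0
s0 --0--> s0
s0 --0--> s0
s0 --1--> s3
s3 --0--> s2
s2 --1--> s1
s1 --1--> s3
s3 --1--> s0
s0 --1--> s3

s3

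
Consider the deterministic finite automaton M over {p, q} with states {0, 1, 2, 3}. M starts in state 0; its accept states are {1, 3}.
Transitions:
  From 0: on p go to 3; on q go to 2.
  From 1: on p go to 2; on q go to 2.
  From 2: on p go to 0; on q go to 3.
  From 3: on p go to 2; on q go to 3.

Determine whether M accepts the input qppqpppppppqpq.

0 --q--> 2
2 --p--> 0
0 --p--> 3
3 --q--> 3
3 --p--> 2
2 --p--> 0
0 --p--> 3
3 --p--> 2
2 --p--> 0
0 --p--> 3
3 --p--> 2
2 --q--> 3
3 --p--> 2
2 --q--> 3
End in state 3, which is an accepting state.

accepted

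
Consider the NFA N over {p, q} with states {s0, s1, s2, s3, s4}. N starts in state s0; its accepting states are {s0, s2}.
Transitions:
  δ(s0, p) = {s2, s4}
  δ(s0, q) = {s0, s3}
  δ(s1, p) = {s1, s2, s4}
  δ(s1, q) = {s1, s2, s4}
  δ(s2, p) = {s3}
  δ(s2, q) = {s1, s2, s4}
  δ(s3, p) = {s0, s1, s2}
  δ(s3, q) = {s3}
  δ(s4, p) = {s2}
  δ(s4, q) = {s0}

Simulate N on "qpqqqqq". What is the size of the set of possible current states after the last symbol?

Start: {s0}
read q: {s0, s3}
read p: {s0, s1, s2, s4}
read q: {s0, s1, s2, s3, s4}
read q: {s0, s1, s2, s3, s4}
read q: {s0, s1, s2, s3, s4}
read q: {s0, s1, s2, s3, s4}
read q: {s0, s1, s2, s3, s4}
Final reachable set {s0, s1, s2, s3, s4} has 5 states.

5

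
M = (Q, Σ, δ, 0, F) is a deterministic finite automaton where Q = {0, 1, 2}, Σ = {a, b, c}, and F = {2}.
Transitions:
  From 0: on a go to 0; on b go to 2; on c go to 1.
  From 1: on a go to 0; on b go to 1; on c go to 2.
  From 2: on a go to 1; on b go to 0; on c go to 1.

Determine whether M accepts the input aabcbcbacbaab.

0 --a--> 0
0 --a--> 0
0 --b--> 2
2 --c--> 1
1 --b--> 1
1 --c--> 2
2 --b--> 0
0 --a--> 0
0 --c--> 1
1 --b--> 1
1 --a--> 0
0 --a--> 0
0 --b--> 2
End in state 2, which is an accepting state.

accepted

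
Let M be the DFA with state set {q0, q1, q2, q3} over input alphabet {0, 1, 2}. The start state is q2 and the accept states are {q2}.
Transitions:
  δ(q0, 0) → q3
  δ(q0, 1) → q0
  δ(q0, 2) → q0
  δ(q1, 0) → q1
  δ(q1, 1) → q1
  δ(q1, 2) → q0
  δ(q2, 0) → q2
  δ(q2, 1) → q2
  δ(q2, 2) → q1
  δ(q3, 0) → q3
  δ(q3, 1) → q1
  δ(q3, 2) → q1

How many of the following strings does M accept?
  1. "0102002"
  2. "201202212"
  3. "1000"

"0102002": rejected
"201202212": rejected
"1000": accepted

1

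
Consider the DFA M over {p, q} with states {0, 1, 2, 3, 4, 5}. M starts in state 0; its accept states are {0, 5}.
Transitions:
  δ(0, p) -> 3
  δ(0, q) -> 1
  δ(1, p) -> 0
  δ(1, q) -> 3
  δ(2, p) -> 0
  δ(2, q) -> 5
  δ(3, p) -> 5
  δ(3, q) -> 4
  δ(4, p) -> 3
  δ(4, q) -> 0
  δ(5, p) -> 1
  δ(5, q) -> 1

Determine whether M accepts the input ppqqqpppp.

0 --p--> 3
3 --p--> 5
5 --q--> 1
1 --q--> 3
3 --q--> 4
4 --p--> 3
3 --p--> 5
5 --p--> 1
1 --p--> 0
End in state 0, which is an accepting state.

accepted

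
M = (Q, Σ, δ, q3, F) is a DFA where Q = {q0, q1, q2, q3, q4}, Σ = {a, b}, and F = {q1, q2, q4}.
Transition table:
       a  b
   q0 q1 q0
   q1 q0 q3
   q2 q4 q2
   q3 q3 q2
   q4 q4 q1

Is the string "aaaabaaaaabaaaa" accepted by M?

accepted

q3 --a--> q3
q3 --a--> q3
q3 --a--> q3
q3 --a--> q3
q3 --b--> q2
q2 --a--> q4
q4 --a--> q4
q4 --a--> q4
q4 --a--> q4
q4 --a--> q4
q4 --b--> q1
q1 --a--> q0
q0 --a--> q1
q1 --a--> q0
q0 --a--> q1
End in state q1, which is an accepting state.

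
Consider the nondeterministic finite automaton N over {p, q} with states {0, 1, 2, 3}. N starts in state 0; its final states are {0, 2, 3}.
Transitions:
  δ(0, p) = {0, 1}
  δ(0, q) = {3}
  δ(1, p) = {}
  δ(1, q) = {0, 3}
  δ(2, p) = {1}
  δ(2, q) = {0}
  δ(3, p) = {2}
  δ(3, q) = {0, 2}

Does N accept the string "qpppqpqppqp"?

Start: {0}
read q: {3}
read p: {2}
read p: {1}
read p: {}
The reachable set is empty and stays empty for the remaining 7 symbols.
Reachable ∩ accepting = {} — empty.

rejected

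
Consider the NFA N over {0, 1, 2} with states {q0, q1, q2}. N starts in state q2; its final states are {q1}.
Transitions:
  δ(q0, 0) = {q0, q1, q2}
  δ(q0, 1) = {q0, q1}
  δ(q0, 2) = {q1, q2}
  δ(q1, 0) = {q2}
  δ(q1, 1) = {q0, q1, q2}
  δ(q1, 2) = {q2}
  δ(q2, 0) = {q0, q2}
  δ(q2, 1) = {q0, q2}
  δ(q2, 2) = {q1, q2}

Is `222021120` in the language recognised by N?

Start: {q2}
read 2: {q1, q2}
read 2: {q1, q2}
read 2: {q1, q2}
read 0: {q0, q2}
read 2: {q1, q2}
read 1: {q0, q1, q2}
read 1: {q0, q1, q2}
read 2: {q1, q2}
read 0: {q0, q2}
Reachable ∩ accepting = {} — empty.

rejected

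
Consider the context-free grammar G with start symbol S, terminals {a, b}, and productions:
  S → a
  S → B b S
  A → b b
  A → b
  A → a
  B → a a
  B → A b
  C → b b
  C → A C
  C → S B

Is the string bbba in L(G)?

yes

S ⇒ BbS ⇒ AbbS ⇒ bbbS ⇒ bbba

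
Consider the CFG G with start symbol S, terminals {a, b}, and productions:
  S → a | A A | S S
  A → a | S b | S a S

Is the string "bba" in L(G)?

no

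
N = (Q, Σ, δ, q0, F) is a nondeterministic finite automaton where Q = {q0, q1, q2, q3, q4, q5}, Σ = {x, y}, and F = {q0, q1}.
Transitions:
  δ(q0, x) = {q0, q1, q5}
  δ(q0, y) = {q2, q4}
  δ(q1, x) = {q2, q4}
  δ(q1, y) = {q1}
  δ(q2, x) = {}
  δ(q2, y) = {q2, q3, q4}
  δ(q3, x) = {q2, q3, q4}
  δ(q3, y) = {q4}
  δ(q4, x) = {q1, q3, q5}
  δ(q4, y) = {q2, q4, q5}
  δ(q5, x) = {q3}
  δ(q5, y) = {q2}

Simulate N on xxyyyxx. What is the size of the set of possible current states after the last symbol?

5

Start: {q0}
read x: {q0, q1, q5}
read x: {q0, q1, q2, q3, q4, q5}
read y: {q1, q2, q3, q4, q5}
read y: {q1, q2, q3, q4, q5}
read y: {q1, q2, q3, q4, q5}
read x: {q1, q2, q3, q4, q5}
read x: {q1, q2, q3, q4, q5}
Final reachable set {q1, q2, q3, q4, q5} has 5 states.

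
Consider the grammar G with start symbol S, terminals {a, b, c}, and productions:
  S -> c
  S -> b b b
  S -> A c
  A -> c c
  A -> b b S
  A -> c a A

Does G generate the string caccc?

yes

S ⇒ Ac ⇒ caAc ⇒ caccc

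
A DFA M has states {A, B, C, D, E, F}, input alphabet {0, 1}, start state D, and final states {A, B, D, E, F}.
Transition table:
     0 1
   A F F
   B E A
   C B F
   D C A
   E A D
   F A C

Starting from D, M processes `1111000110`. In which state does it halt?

D --1--> A
A --1--> F
F --1--> C
C --1--> F
F --0--> A
A --0--> F
F --0--> A
A --1--> F
F --1--> C
C --0--> B

B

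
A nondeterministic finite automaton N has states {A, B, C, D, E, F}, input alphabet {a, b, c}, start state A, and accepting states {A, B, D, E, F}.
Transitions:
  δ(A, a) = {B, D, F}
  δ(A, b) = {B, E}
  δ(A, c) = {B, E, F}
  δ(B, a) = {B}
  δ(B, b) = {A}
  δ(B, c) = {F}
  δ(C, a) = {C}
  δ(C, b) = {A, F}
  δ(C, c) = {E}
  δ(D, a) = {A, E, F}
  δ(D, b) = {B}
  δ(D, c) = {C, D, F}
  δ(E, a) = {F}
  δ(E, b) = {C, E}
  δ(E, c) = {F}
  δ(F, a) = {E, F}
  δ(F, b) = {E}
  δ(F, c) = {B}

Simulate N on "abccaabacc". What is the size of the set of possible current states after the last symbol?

5

Start: {A}
read a: {B, D, F}
read b: {A, B, E}
read c: {B, E, F}
read c: {B, F}
read a: {B, E, F}
read a: {B, E, F}
read b: {A, C, E}
read a: {B, C, D, F}
read c: {B, C, D, E, F}
read c: {B, C, D, E, F}
Final reachable set {B, C, D, E, F} has 5 states.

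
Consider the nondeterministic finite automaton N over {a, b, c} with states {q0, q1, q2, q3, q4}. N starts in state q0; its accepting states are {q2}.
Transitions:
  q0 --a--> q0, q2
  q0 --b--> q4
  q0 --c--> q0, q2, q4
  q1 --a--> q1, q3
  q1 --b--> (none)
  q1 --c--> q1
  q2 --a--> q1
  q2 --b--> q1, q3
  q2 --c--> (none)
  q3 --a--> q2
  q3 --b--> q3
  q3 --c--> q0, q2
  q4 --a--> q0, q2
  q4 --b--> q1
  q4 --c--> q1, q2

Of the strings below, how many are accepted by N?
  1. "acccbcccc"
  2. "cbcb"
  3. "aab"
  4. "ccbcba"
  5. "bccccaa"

3

"acccbcccc": accepted
"cbcb": rejected
"aab": rejected
"ccbcba": accepted
"bccccaa": accepted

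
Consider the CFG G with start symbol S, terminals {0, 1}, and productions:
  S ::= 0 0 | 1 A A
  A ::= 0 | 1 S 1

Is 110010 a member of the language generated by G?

yes

S ⇒ 1AA ⇒ 11S1A ⇒ 11001A ⇒ 110010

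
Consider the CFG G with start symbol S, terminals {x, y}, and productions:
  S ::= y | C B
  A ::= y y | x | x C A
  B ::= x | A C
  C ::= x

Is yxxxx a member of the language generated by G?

no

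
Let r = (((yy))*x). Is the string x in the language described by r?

Split as ε·x: ((yy))* matches ε and x matches x.

yes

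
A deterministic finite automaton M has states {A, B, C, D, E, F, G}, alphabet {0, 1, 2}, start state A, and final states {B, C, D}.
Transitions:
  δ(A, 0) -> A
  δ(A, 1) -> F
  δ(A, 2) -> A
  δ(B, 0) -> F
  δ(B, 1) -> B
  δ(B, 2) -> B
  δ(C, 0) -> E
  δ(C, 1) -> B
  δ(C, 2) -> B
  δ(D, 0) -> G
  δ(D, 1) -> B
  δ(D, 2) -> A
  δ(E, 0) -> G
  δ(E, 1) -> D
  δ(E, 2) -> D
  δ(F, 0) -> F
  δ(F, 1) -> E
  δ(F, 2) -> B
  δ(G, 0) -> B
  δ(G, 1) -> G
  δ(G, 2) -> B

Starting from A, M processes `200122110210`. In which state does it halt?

F

A --2--> A
A --0--> A
A --0--> A
A --1--> F
F --2--> B
B --2--> B
B --1--> B
B --1--> B
B --0--> F
F --2--> B
B --1--> B
B --0--> F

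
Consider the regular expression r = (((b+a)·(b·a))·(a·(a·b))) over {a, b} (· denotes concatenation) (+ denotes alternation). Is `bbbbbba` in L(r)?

no

No split of bbbbbba into u·v has ((b+a)·(b·a)) matching u and (a·(a·b)) matching v.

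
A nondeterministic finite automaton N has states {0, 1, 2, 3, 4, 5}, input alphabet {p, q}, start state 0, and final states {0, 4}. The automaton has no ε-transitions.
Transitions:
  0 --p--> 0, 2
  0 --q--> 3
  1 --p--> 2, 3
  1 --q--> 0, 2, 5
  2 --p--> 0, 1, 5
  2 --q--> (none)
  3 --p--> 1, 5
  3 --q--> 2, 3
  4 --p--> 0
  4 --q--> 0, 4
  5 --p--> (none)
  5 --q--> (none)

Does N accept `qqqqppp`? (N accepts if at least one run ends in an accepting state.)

Start: {0}
read q: {3}
read q: {2, 3}
read q: {2, 3}
read q: {2, 3}
read p: {0, 1, 5}
read p: {0, 2, 3}
read p: {0, 1, 2, 5}
Reachable ∩ accepting = {0} — nonempty.

accepted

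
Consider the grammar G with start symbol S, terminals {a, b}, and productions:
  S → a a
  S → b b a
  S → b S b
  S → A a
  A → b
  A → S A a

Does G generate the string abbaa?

no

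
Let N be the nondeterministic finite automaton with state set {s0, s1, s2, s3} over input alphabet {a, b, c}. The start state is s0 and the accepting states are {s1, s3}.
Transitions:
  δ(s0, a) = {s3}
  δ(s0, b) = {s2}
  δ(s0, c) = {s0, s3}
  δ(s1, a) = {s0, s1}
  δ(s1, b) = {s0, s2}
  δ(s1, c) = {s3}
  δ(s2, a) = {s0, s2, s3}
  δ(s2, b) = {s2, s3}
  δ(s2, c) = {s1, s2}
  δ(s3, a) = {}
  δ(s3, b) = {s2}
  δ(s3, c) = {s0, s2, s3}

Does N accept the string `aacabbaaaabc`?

rejected

Start: {s0}
read a: {s3}
read a: {}
The reachable set is empty and stays empty for the remaining 10 symbols.
Reachable ∩ accepting = {} — empty.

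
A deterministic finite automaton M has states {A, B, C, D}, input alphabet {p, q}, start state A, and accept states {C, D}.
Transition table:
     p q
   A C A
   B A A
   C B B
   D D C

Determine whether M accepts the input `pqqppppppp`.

accepted

A --p--> C
C --q--> B
B --q--> A
A --p--> C
C --p--> B
B --p--> A
A --p--> C
C --p--> B
B --p--> A
A --p--> C
End in state C, which is an accepting state.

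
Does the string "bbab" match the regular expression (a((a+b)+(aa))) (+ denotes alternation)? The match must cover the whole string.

no

No split of bbab into u·v has a matching u and ((a+b)+(aa)) matching v.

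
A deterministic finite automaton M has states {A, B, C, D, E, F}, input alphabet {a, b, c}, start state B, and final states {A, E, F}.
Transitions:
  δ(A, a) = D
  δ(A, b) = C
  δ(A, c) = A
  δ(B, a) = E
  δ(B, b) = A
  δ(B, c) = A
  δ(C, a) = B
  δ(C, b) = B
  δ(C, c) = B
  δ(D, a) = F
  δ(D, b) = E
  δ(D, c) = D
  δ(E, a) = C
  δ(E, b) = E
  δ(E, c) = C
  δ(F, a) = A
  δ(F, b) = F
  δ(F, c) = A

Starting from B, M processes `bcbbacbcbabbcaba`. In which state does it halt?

B --b--> A
A --c--> A
A --b--> C
C --b--> B
B --a--> E
E --c--> C
C --b--> B
B --c--> A
A --b--> C
C --a--> B
B --b--> A
A --b--> C
C --c--> B
B --a--> E
E --b--> E
E --a--> C

C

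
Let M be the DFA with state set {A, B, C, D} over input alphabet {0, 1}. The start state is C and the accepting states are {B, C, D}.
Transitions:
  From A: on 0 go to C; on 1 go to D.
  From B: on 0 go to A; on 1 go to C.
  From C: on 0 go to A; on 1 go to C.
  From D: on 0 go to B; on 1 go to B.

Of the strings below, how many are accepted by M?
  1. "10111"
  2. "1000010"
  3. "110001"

"10111": accepted
"1000010": rejected
"110001": accepted

2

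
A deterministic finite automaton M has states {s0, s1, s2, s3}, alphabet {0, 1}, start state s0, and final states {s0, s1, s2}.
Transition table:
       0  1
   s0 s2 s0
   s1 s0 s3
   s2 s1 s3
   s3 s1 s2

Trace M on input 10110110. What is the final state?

s1

s0 --1--> s0
s0 --0--> s2
s2 --1--> s3
s3 --1--> s2
s2 --0--> s1
s1 --1--> s3
s3 --1--> s2
s2 --0--> s1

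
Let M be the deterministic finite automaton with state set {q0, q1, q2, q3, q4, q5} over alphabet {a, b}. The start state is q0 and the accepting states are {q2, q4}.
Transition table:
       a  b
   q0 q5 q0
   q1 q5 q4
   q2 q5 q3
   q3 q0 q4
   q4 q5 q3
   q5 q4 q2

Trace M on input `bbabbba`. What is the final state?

q5

q0 --b--> q0
q0 --b--> q0
q0 --a--> q5
q5 --b--> q2
q2 --b--> q3
q3 --b--> q4
q4 --a--> q5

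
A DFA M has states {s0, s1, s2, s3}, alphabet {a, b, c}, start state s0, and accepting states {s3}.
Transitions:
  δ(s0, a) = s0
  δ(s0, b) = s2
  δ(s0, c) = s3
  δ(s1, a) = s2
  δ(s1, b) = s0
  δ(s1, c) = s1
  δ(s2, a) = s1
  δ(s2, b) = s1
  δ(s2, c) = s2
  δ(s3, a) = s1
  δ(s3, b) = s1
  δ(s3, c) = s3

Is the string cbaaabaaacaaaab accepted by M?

rejected

s0 --c--> s3
s3 --b--> s1
s1 --a--> s2
s2 --a--> s1
s1 --a--> s2
s2 --b--> s1
s1 --a--> s2
s2 --a--> s1
s1 --a--> s2
s2 --c--> s2
s2 --a--> s1
s1 --a--> s2
s2 --a--> s1
s1 --a--> s2
s2 --b--> s1
End in state s1, which is not an accepting state.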